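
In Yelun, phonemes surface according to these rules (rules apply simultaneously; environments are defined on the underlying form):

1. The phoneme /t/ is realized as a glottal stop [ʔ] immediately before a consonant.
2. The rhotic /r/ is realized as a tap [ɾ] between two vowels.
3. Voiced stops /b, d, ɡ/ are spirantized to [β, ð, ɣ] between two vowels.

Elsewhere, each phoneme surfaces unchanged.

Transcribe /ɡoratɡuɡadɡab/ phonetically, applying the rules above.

/ɡ/ (word-initial): rule 3 targets it, but not between two vowels → unchanged [ɡ].
/o/ (between /ɡ/ and /r/): no rule targets it → [o].
/r/ (between /o/ and /a/): between two vowels, so rule 2 applies → [ɾ].
/a/ (between /r/ and /t/): no rule targets it → [a].
/t/ (between /a/ and /ɡ/): immediately before a consonant, so rule 1 applies → [ʔ].
/ɡ/ — between /t/ and /u/; rule 3 does not apply here → [ɡ].
/u/ — not in any rule's target class → [u].
/ɡ/ — between /u/ and /a/, between two vowels — surfaces as [ɣ] (rule 3).
/a/ — not in any rule's target class → [a].
/d/ (between /a/ and /ɡ/): rule 3 targets it, but not between two vowels → unchanged [d].
/ɡ/ (between /d/ and /a/) is in the target of rule 3 but the environment (between two vowels) is not met → [ɡ].
/a/ (between /ɡ/ and /b/) is unaffected → [a].
/b/ (word-final) is in the target of rule 3 but the environment (between two vowels) is not met → [b].

[ɡoɾaʔɡuɣadɡab]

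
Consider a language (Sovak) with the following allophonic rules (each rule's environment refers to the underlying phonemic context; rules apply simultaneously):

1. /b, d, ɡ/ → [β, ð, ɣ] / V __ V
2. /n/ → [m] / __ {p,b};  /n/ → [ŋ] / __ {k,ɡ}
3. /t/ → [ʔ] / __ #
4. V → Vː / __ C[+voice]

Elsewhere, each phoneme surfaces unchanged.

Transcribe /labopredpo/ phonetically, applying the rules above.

/l/ stays [l].
/a/ meets the environment for rule 4 (before a voiced consonant) → [aː].
/b/ — between /a/ and /o/, between two vowels — surfaces as [β] (rule 1).
/o/ — between /b/ and /p/; rule 4 does not apply here → [o].
/p/ — not in any rule's target class → [p].
/r/ — not in any rule's target class → [r].
/e/ meets the environment for rule 4 (before a voiced consonant) → [eː].
/d/ (between /e/ and /p/) fails the environment for rule 1, so it stays [d].
/p/ (between /d/ and /o/): no rule targets it → [p].
/o/ — word-final; rule 4 does not apply here → [o].

[laːβopreːdpo]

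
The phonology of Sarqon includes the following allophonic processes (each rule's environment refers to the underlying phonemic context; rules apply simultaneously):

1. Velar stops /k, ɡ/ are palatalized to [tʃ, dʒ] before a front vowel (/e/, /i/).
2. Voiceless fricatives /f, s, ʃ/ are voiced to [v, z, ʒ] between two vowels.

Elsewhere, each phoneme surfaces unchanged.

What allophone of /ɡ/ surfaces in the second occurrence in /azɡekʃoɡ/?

/ɡ/ (word-final) is in the target of rule 1 but the environment (before a front vowel) is not met → [ɡ].

[ɡ]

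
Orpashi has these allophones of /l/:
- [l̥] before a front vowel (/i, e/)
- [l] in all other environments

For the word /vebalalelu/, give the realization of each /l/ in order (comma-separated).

[l], [l̥], [l]

Occurrence 1 (position 5): no conditioning environment matches → elsewhere allophone [l].
Occurrence 2 (position 7): before a front vowel (/i, e/) → [l̥].
Occurrence 3 (position 9): no conditioning environment matches → elsewhere allophone [l].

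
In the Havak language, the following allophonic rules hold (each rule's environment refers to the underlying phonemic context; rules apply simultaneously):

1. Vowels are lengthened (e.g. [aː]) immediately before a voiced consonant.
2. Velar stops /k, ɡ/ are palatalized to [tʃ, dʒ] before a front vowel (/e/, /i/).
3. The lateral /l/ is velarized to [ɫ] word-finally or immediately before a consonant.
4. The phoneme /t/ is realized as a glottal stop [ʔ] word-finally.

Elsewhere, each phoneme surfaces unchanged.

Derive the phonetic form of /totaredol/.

[totaːreːdoːɫ]

/t/ (word-initial): rule 4 targets it, but not word-finally → unchanged [t].
/o/ — between /t/ and /t/; rule 1 does not apply here → [o].
/t/ (between /o/ and /a/) is in the target of rule 4 but the environment (word-finally) is not met → [t].
/a/ meets the environment for rule 1 (before a voiced consonant) → [aː].
/r/ (between /a/ and /e/) is unaffected → [r].
/e/ (between /r/ and /d/) occurs before a voiced consonant → [eː] by rule 1.
/d/ (between /e/ and /o/) is unaffected → [d].
/o/ (between /d/ and /l/): before a voiced consonant, so rule 1 applies → [oː].
/l/ (word-final) occurs word-finally or immediately before a consonant → [ɫ] by rule 3.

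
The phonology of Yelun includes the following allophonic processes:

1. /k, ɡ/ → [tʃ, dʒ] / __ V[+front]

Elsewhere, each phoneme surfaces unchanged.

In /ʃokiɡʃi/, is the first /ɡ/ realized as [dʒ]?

No

/ɡ/ (between /i/ and /ʃ/) fails the environment for rule 1, so it stays [ɡ].
The actual realization is [ɡ], not [dʒ].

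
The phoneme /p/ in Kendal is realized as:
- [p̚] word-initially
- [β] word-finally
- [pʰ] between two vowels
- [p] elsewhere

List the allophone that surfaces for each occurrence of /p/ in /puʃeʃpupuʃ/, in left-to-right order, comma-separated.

Occurrence 1 (position 1): word-initially → [p̚].
Occurrence 2 (position 6): no conditioning environment matches → elsewhere allophone [p].
Occurrence 3 (position 8): between two vowels → [pʰ].

[p̚], [p], [pʰ]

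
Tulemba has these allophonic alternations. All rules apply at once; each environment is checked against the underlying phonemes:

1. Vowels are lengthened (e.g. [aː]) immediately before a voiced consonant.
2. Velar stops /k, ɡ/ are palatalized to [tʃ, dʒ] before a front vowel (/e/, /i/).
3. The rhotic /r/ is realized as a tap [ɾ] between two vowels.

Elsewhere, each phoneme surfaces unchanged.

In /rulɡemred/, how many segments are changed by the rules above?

Segments that undergo a rule: /u/ → [uː] (rule 1); /ɡ/ → [dʒ] (rule 2); /e/ → [eː] (rule 1); /e/ → [eː] (rule 1).
All other segments surface unchanged.

4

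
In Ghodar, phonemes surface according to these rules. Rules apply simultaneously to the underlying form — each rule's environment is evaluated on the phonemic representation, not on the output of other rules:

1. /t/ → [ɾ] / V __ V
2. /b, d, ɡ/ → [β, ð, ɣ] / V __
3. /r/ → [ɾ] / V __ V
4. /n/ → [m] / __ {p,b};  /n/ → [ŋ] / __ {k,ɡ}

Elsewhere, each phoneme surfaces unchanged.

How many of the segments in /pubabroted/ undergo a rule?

Segments that undergo a rule: /b/ → [β] (rule 2); /b/ → [β] (rule 2); /t/ → [ɾ] (rule 1); /d/ → [ð] (rule 2).
All other segments surface unchanged.

4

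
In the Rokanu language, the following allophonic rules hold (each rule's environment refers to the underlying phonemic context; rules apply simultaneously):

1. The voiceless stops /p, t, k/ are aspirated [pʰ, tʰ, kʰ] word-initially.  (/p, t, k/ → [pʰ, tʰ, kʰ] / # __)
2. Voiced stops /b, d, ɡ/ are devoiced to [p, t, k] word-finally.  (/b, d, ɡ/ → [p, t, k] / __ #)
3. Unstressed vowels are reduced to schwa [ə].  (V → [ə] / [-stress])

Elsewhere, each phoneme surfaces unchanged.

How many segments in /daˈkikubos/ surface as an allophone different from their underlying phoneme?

Segments that undergo a rule: /a/ → [ə] (rule 3); /u/ → [ə] (rule 3); /o/ → [ə] (rule 3).
All other segments surface unchanged.

3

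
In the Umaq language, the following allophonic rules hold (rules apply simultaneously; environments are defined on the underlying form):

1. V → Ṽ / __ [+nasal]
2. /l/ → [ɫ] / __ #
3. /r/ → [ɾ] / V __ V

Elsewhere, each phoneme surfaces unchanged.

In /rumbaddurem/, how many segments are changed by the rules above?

3

Segments that undergo a rule: /u/ → [ũ] (rule 1); /r/ → [ɾ] (rule 3); /e/ → [ẽ] (rule 1).
All other segments surface unchanged.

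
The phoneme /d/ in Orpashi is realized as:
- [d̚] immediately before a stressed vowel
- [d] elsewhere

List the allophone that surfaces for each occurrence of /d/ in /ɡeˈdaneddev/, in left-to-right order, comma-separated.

[d̚], [d], [d]

Occurrence 1 (position 3): immediately before a stressed vowel → [d̚].
Occurrence 2 (position 7): no conditioning environment matches → elsewhere allophone [d].
Occurrence 3 (position 8): no conditioning environment matches → elsewhere allophone [d].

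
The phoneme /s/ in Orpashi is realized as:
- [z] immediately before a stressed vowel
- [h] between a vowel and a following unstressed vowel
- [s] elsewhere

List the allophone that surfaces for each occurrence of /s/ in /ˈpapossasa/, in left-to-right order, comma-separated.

[s], [s], [h]

Occurrence 1 (position 5): no conditioning environment matches → elsewhere allophone [s].
Occurrence 2 (position 6): no conditioning environment matches → elsewhere allophone [s].
Occurrence 3 (position 8): between a vowel and a following unstressed vowel → [h].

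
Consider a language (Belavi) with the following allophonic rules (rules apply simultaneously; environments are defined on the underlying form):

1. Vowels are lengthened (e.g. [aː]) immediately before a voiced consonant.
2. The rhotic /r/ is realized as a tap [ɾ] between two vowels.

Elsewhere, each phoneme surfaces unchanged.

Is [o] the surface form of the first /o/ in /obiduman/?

/o/ (word-initial) occurs before a voiced consonant → [oː] by rule 1.
The actual realization is [oː], not [o].

No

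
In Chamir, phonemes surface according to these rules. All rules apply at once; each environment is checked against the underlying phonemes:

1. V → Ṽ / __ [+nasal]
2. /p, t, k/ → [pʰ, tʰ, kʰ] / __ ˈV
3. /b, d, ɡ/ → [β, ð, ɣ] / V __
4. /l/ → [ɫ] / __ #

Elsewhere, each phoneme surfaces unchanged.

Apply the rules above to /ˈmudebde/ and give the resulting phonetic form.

/m/ — not in any rule's target class → [m].
/u/ (between /m/ and /d/) fails the environment for rule 1, so it stays [u].
/d/ meets the environment for rule 3 (immediately after a vowel) → [ð].
/e/ (between /d/ and /b/) is in the target of rule 1 but the environment (before a nasal consonant) is not met → [e].
/b/ meets the environment for rule 3 (immediately after a vowel) → [β].
/d/ (between /b/ and /e/) is in the target of rule 3 but the environment (immediately after a vowel) is not met → [d].
/e/ (word-final): rule 1 targets it, but not before a nasal consonant → unchanged [e].

[ˈmuðeβde]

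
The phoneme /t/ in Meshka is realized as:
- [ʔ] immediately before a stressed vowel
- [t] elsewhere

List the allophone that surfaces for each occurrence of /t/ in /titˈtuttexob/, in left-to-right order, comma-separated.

Occurrence 1 (position 1): no conditioning environment matches → elsewhere allophone [t].
Occurrence 2 (position 3): no conditioning environment matches → elsewhere allophone [t].
Occurrence 3 (position 4): immediately before a stressed vowel → [ʔ].
Occurrence 4 (position 6): no conditioning environment matches → elsewhere allophone [t].
Occurrence 5 (position 7): no conditioning environment matches → elsewhere allophone [t].

[t], [t], [ʔ], [t], [t]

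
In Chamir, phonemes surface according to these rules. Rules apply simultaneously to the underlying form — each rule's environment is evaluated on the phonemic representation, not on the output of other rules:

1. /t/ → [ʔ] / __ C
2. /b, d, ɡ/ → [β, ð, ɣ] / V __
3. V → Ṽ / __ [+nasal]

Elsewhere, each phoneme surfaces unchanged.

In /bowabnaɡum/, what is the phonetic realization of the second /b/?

[β]

Rule 2 applies to /b/ (between /a/ and /n/: immediately after a vowel) → [β].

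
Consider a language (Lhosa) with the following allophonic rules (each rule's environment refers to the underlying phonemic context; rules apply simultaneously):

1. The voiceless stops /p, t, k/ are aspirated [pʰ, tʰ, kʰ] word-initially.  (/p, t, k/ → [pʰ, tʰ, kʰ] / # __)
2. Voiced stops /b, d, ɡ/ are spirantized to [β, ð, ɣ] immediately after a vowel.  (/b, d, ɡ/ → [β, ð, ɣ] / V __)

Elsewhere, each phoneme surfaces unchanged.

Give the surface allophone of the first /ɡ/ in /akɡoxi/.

/ɡ/ — between /k/ and /o/; rule 2 does not apply here → [ɡ].

[ɡ]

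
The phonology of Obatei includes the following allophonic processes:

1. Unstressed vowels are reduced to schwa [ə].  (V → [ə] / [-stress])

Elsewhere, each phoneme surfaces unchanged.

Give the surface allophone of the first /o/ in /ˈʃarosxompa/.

[ə]

/o/ (between /r/ and /s/) occurs in an unstressed syllable → [ə] by rule 1.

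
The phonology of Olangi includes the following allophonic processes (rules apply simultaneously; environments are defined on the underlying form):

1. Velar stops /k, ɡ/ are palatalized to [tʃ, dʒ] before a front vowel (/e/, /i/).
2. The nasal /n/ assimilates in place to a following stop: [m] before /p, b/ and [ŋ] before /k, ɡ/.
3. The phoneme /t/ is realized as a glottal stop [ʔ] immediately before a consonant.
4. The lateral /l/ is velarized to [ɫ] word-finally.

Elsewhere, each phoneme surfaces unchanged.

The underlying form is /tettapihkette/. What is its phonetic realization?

[teʔtapihtʃeʔte]

/t/ — word-initial; rule 3 does not apply here → [t].
/e/ — not in any rule's target class → [e].
/t/ (between /e/ and /t/) occurs immediately before a consonant → [ʔ] by rule 3.
/t/ (between /t/ and /a/) is in the target of rule 3 but the environment (immediately before a consonant) is not met → [t].
/a/ — not in any rule's target class → [a].
/p/ (between /a/ and /i/) is unaffected → [p].
/i/ stays [i].
/h/ — not in any rule's target class → [h].
/k/ meets the environment for rule 1 (before a front vowel) → [tʃ].
/e/ — not in any rule's target class → [e].
Rule 3 applies to /t/ (between /e/ and /t/: immediately before a consonant) → [ʔ].
/t/ — between /t/ and /e/; rule 3 does not apply here → [t].
/e/ (word-final) is unaffected → [e].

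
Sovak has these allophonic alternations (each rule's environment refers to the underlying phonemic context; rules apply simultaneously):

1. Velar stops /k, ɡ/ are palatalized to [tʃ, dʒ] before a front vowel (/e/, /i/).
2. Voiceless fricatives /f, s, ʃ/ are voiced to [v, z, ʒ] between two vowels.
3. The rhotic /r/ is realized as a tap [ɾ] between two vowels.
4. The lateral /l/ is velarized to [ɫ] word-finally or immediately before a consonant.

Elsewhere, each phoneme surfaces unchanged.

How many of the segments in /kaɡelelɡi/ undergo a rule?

3

Segments that undergo a rule: /ɡ/ → [dʒ] (rule 1); /l/ → [ɫ] (rule 4); /ɡ/ → [dʒ] (rule 1).
All other segments surface unchanged.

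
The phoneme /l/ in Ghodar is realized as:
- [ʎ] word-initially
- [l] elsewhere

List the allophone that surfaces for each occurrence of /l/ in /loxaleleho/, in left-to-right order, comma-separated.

[ʎ], [l], [l]

Occurrence 1 (position 1): word-initially → [ʎ].
Occurrence 2 (position 5): no conditioning environment matches → elsewhere allophone [l].
Occurrence 3 (position 7): no conditioning environment matches → elsewhere allophone [l].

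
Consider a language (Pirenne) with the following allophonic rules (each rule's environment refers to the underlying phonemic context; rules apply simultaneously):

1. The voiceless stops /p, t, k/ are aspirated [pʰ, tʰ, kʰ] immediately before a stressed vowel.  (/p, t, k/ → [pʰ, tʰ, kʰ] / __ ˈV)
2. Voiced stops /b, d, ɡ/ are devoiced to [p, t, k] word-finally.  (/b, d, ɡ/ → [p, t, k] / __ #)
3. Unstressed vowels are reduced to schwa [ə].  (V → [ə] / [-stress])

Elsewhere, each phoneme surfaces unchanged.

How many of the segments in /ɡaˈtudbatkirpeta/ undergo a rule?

6

Segments that undergo a rule: /a/ → [ə] (rule 3); /t/ → [tʰ] (rule 1); /a/ → [ə] (rule 3); /i/ → [ə] (rule 3); /e/ → [ə] (rule 3); /a/ → [ə] (rule 3).
All other segments surface unchanged.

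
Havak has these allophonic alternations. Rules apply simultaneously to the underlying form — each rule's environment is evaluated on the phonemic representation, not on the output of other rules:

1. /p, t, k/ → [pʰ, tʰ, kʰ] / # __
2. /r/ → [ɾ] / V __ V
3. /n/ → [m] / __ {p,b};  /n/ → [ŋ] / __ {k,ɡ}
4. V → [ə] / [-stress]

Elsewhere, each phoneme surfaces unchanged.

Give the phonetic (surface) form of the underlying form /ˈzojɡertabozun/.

[ˈzojɡərtəbəzən]

/z/ — not in any rule's target class → [z].
/o/ — between /z/ and /j/; rule 4 does not apply here → [o].
/j/ (between /o/ and /ɡ/) is unaffected → [j].
/ɡ/ (between /j/ and /e/) is unaffected → [ɡ].
/e/ meets the environment for rule 4 (in an unstressed syllable) → [ə].
/r/ (between /e/ and /t/) is in the target of rule 2 but the environment (between two vowels) is not met → [r].
/t/ (between /r/ and /a/) fails the environment for rule 1, so it stays [t].
/a/ meets the environment for rule 4 (in an unstressed syllable) → [ə].
/b/ stays [b].
/o/ meets the environment for rule 4 (in an unstressed syllable) → [ə].
/z/ (between /o/ and /u/): no rule targets it → [z].
/u/ meets the environment for rule 4 (in an unstressed syllable) → [ə].
/n/ (word-final): rule 3 targets it, but not before a labial or velar stop → unchanged [n].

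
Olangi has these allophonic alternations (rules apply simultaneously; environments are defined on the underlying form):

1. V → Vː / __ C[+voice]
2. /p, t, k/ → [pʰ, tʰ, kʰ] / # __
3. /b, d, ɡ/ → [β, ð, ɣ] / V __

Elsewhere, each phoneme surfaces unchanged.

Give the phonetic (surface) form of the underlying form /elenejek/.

[eːleːneːjek]

/e/ (word-initial): before a voiced consonant, so rule 1 applies → [eː].
/l/ stays [l].
/e/ — between /l/ and /n/, before a voiced consonant — surfaces as [eː] (rule 1).
/n/ (between /e/ and /e/) is unaffected → [n].
/e/ — between /n/ and /j/, before a voiced consonant — surfaces as [eː] (rule 1).
/j/ (between /e/ and /e/): no rule targets it → [j].
/e/ (between /j/ and /k/) is in the target of rule 1 but the environment (before a voiced consonant) is not met → [e].
/k/ (word-final) is in the target of rule 2 but the environment (word-initially) is not met → [k].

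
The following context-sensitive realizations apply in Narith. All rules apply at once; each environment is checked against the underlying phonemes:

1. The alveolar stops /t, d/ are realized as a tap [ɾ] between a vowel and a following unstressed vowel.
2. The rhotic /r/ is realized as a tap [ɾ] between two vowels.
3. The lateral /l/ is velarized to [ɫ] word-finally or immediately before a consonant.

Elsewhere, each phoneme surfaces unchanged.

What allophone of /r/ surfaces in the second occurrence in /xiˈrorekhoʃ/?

/r/ — between /o/ and /e/, between two vowels — surfaces as [ɾ] (rule 2).

[ɾ]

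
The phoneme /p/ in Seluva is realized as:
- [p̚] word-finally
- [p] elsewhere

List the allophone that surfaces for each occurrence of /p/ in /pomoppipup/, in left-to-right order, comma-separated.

Occurrence 1 (position 1): no conditioning environment matches → elsewhere allophone [p].
Occurrence 2 (position 5): no conditioning environment matches → elsewhere allophone [p].
Occurrence 3 (position 6): no conditioning environment matches → elsewhere allophone [p].
Occurrence 4 (position 8): no conditioning environment matches → elsewhere allophone [p].
Occurrence 5 (position 10): word-finally → [p̚].

[p], [p], [p], [p], [p̚]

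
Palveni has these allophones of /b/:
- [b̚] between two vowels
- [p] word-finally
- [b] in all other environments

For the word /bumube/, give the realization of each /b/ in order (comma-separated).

Occurrence 1 (position 1): no conditioning environment matches → elsewhere allophone [b].
Occurrence 2 (position 5): between two vowels → [b̚].

[b], [b̚]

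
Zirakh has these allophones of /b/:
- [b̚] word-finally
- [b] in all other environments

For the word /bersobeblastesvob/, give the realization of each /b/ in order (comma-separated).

Occurrence 1 (position 1): no conditioning environment matches → elsewhere allophone [b].
Occurrence 2 (position 6): no conditioning environment matches → elsewhere allophone [b].
Occurrence 3 (position 8): no conditioning environment matches → elsewhere allophone [b].
Occurrence 4 (position 17): word-finally → [b̚].

[b], [b], [b], [b̚]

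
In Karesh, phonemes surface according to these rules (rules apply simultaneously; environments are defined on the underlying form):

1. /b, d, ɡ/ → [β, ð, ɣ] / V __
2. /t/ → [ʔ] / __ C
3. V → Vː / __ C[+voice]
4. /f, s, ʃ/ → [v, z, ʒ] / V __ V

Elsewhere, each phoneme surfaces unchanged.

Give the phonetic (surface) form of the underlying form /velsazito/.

[veːlsaːzito]

/v/ (word-initial) is unaffected → [v].
/e/ — between /v/ and /l/, before a voiced consonant — surfaces as [eː] (rule 3).
/l/ (between /e/ and /s/): no rule targets it → [l].
/s/ (between /l/ and /a/) is in the target of rule 4 but the environment (between two vowels) is not met → [s].
/a/ — between /s/ and /z/, before a voiced consonant — surfaces as [aː] (rule 3).
/z/ stays [z].
/i/ (between /z/ and /t/): rule 3 targets it, but not before a voiced consonant → unchanged [i].
/t/ — between /i/ and /o/; rule 2 does not apply here → [t].
/o/ (word-final) is in the target of rule 3 but the environment (before a voiced consonant) is not met → [o].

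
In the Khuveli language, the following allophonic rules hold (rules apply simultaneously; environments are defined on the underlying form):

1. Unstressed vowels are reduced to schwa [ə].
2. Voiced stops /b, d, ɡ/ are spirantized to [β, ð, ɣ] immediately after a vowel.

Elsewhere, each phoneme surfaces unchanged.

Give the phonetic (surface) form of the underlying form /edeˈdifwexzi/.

/e/ (word-initial) occurs in an unstressed syllable → [ə] by rule 1.
/d/ — between /e/ and /e/, immediately after a vowel — surfaces as [ð] (rule 2).
Rule 1 applies to /e/ (between /d/ and /d/: in an unstressed syllable) → [ə].
/d/ (between /e/ and /i/): immediately after a vowel, so rule 2 applies → [ð].
/i/ — between /d/ and /f/; rule 1 does not apply here → [i].
/f/ (between /i/ and /w/): no rule targets it → [f].
/w/ stays [w].
/e/ (between /w/ and /x/) occurs in an unstressed syllable → [ə] by rule 1.
/x/ (between /e/ and /z/): no rule targets it → [x].
/z/ (between /x/ and /i/): no rule targets it → [z].
/i/ (word-final) occurs in an unstressed syllable → [ə] by rule 1.

[əðəˈðifwəxzə]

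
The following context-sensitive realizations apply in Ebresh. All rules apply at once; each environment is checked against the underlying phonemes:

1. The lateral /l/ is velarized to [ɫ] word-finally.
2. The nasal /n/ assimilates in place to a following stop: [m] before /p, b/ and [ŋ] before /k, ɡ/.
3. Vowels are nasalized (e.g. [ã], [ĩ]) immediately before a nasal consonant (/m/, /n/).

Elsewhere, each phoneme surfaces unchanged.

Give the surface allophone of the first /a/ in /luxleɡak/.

/a/ (between /ɡ/ and /k/): rule 3 targets it, but not before a nasal consonant → unchanged [a].

[a]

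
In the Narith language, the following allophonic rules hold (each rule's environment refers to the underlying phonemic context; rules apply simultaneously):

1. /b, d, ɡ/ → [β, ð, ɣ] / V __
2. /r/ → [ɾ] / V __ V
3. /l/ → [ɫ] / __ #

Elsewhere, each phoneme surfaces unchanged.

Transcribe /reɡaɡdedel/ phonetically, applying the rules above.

[reɣaɣdeðeɫ]

/r/ — word-initial; rule 2 does not apply here → [r].
/e/ — not in any rule's target class → [e].
/ɡ/ meets the environment for rule 1 (immediately after a vowel) → [ɣ].
/a/ (between /ɡ/ and /ɡ/): no rule targets it → [a].
/ɡ/ (between /a/ and /d/) occurs immediately after a vowel → [ɣ] by rule 1.
/d/ (between /ɡ/ and /e/) fails the environment for rule 1, so it stays [d].
/e/ stays [e].
Rule 1 applies to /d/ (between /e/ and /e/: immediately after a vowel) → [ð].
/e/ stays [e].
/l/ (word-final) occurs word-finally → [ɫ] by rule 3.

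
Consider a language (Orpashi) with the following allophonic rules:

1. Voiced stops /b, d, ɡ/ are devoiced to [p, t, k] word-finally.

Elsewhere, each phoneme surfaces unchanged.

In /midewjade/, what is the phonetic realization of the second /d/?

/d/ (between /a/ and /e/) is in the target of rule 1 but the environment (word-finally) is not met → [d].

[d]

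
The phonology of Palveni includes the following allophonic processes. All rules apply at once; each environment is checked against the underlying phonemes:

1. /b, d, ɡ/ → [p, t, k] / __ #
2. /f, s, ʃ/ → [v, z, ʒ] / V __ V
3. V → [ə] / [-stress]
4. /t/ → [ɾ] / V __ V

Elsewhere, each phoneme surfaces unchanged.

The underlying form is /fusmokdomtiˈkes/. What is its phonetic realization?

/f/ (word-initial) fails the environment for rule 2, so it stays [f].
/u/ meets the environment for rule 3 (in an unstressed syllable) → [ə].
/s/ — between /u/ and /m/; rule 2 does not apply here → [s].
/o/ (between /m/ and /k/): in an unstressed syllable, so rule 3 applies → [ə].
/d/ (between /k/ and /o/) fails the environment for rule 1, so it stays [d].
/o/ (between /d/ and /m/): in an unstressed syllable, so rule 3 applies → [ə].
/t/ (between /m/ and /i/): rule 4 targets it, but not between two vowels → unchanged [t].
/i/ (between /t/ and /k/) occurs in an unstressed syllable → [ə] by rule 3.
/e/ (between /k/ and /s/): rule 3 targets it, but not in an unstressed syllable → unchanged [e].
/s/ (word-final): rule 2 targets it, but not between two vowels → unchanged [s].

[fəsməkdəmtəˈkes]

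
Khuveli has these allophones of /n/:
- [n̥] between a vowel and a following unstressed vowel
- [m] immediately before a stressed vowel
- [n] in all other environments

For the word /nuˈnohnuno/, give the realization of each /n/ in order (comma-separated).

[n], [m], [n], [n̥]

Occurrence 1 (position 1): no conditioning environment matches → elsewhere allophone [n].
Occurrence 2 (position 3): immediately before a stressed vowel → [m].
Occurrence 3 (position 6): no conditioning environment matches → elsewhere allophone [n].
Occurrence 4 (position 8): between a vowel and a following unstressed vowel → [n̥].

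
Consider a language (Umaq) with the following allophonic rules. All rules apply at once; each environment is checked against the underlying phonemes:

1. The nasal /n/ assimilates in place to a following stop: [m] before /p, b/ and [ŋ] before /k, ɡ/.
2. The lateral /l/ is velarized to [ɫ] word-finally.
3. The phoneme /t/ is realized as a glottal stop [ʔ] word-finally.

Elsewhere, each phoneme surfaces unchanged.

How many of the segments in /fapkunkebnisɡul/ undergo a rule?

Segments that undergo a rule: /n/ → [ŋ] (rule 1); /l/ → [ɫ] (rule 2).
All other segments surface unchanged.

2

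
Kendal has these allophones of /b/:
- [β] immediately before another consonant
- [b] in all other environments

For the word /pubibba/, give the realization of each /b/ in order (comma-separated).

[b], [β], [b]

Occurrence 1 (position 3): no conditioning environment matches → elsewhere allophone [b].
Occurrence 2 (position 5): immediately before another consonant → [β].
Occurrence 3 (position 6): no conditioning environment matches → elsewhere allophone [b].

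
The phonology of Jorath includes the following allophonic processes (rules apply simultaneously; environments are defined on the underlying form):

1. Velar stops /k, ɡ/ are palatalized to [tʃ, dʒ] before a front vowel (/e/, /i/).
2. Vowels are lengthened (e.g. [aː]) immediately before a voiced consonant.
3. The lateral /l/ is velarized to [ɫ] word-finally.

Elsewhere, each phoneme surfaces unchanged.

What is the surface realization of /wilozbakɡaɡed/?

/w/ (word-initial) is unaffected → [w].
/i/ (between /w/ and /l/): before a voiced consonant, so rule 2 applies → [iː].
/l/ (between /i/ and /o/): rule 3 targets it, but not word-finally → unchanged [l].
/o/ (between /l/ and /z/): before a voiced consonant, so rule 2 applies → [oː].
/z/ stays [z].
/b/ (between /z/ and /a/): no rule targets it → [b].
/a/ (between /b/ and /k/) fails the environment for rule 2, so it stays [a].
/k/ (between /a/ and /ɡ/): rule 1 targets it, but not before a front vowel → unchanged [k].
/ɡ/ — between /k/ and /a/; rule 1 does not apply here → [ɡ].
Rule 2 applies to /a/ (between /ɡ/ and /ɡ/: before a voiced consonant) → [aː].
/ɡ/ (between /a/ and /e/) occurs before a front vowel → [dʒ] by rule 1.
/e/ meets the environment for rule 2 (before a voiced consonant) → [eː].
/d/ (word-final) is unaffected → [d].

[wiːloːzbakɡaːdʒeːd]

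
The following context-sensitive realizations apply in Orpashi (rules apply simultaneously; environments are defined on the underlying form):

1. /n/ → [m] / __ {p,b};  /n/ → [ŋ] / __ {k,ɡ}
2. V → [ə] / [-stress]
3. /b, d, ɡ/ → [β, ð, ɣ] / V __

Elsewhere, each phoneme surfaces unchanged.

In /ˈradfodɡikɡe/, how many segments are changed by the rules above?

Segments that undergo a rule: /d/ → [ð] (rule 3); /o/ → [ə] (rule 2); /d/ → [ð] (rule 3); /i/ → [ə] (rule 2); /e/ → [ə] (rule 2).
All other segments surface unchanged.

5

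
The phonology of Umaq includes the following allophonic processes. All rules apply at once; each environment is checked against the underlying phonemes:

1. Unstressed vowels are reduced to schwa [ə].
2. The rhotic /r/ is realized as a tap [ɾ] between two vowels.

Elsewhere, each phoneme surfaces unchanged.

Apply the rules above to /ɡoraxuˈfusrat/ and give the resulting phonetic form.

/ɡ/ — not in any rule's target class → [ɡ].
/o/ (between /ɡ/ and /r/) occurs in an unstressed syllable → [ə] by rule 1.
/r/ meets the environment for rule 2 (between two vowels) → [ɾ].
/a/ — between /r/ and /x/, in an unstressed syllable — surfaces as [ə] (rule 1).
/x/ stays [x].
Rule 1 applies to /u/ (between /x/ and /f/: in an unstressed syllable) → [ə].
/f/ — not in any rule's target class → [f].
/u/ (between /f/ and /s/) is in the target of rule 1 but the environment (in an unstressed syllable) is not met → [u].
/s/ (between /u/ and /r/): no rule targets it → [s].
/r/ (between /s/ and /a/) fails the environment for rule 2, so it stays [r].
/a/ meets the environment for rule 1 (in an unstressed syllable) → [ə].
/t/ — not in any rule's target class → [t].

[ɡəɾəxəˈfusrət]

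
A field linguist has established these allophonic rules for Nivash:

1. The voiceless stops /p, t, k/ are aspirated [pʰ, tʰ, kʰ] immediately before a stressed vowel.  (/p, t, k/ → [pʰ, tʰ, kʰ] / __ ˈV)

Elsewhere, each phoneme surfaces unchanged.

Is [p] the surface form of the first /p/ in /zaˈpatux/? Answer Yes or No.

/p/ — between /a/ and /a/, immediately before a stressed vowel — surfaces as [pʰ] (rule 1).
The actual realization is [pʰ], not [p].

No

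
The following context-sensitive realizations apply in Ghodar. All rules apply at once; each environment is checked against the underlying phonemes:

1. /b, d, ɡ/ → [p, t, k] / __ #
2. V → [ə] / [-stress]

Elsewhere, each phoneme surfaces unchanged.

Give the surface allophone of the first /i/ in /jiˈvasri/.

[ə]

/i/ (between /j/ and /v/): in an unstressed syllable, so rule 2 applies → [ə].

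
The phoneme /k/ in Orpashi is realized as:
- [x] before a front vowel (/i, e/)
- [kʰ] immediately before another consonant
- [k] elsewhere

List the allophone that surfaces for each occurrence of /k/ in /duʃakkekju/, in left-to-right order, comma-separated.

Occurrence 1 (position 5): immediately before another consonant → [kʰ].
Occurrence 2 (position 6): before a front vowel (/i, e/) → [x].
Occurrence 3 (position 8): immediately before another consonant → [kʰ].

[kʰ], [x], [kʰ]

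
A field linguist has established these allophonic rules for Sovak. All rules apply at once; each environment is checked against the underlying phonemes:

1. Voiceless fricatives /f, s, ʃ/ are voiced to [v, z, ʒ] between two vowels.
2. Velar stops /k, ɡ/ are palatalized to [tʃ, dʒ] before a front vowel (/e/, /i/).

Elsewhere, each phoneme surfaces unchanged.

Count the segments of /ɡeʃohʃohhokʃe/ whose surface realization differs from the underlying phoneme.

Segments that undergo a rule: /ɡ/ → [dʒ] (rule 2); /ʃ/ → [ʒ] (rule 1).
All other segments surface unchanged.

2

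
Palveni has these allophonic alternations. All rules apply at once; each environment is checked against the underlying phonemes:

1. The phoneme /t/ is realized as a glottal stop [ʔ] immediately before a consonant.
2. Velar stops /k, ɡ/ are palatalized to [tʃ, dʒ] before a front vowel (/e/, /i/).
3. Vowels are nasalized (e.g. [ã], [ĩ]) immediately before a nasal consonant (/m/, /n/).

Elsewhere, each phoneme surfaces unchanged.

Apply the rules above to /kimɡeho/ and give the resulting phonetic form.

Rule 2 applies to /k/ (word-initial: before a front vowel) → [tʃ].
/i/ (between /k/ and /m/): before a nasal consonant, so rule 3 applies → [ĩ].
/m/ (between /i/ and /ɡ/) is unaffected → [m].
/ɡ/ meets the environment for rule 2 (before a front vowel) → [dʒ].
/e/ (between /ɡ/ and /h/) fails the environment for rule 3, so it stays [e].
/h/ — not in any rule's target class → [h].
/o/ (word-final) is in the target of rule 3 but the environment (before a nasal consonant) is not met → [o].

[tʃĩmdʒeho]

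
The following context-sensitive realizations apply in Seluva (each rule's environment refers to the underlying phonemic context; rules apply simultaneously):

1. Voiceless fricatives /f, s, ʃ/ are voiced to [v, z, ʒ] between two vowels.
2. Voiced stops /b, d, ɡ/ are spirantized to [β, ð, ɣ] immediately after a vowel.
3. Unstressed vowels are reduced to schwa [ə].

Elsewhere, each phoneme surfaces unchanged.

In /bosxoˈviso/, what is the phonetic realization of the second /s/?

[z]

/s/ (between /i/ and /o/) occurs between two vowels → [z] by rule 1.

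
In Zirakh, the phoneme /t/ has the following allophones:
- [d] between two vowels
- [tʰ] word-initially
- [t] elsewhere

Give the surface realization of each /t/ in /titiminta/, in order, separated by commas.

Occurrence 1 (position 1): word-initially → [tʰ].
Occurrence 2 (position 3): between two vowels → [d].
Occurrence 3 (position 8): no conditioning environment matches → elsewhere allophone [t].

[tʰ], [d], [t]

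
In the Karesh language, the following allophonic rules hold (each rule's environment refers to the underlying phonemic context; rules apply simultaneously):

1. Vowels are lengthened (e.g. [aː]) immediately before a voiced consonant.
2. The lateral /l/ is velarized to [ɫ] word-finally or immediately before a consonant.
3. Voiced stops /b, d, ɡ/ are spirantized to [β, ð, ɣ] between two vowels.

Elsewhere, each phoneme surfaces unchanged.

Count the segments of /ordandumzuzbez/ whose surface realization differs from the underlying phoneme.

Segments that undergo a rule: /o/ → [oː] (rule 1); /a/ → [aː] (rule 1); /u/ → [uː] (rule 1); /u/ → [uː] (rule 1); /e/ → [eː] (rule 1).
All other segments surface unchanged.

5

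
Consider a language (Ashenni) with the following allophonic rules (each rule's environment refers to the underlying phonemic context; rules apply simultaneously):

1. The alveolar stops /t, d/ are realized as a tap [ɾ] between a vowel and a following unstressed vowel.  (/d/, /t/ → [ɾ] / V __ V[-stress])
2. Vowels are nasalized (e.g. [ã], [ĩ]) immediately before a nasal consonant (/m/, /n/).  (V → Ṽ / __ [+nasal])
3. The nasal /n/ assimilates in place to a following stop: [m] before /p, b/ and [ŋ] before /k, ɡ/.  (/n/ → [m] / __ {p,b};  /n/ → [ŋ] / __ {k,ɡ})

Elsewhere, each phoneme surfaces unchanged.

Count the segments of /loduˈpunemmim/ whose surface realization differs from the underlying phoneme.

Segments that undergo a rule: /d/ → [ɾ] (rule 1); /u/ → [ũ] (rule 2); /e/ → [ẽ] (rule 2); /i/ → [ĩ] (rule 2).
All other segments surface unchanged.

4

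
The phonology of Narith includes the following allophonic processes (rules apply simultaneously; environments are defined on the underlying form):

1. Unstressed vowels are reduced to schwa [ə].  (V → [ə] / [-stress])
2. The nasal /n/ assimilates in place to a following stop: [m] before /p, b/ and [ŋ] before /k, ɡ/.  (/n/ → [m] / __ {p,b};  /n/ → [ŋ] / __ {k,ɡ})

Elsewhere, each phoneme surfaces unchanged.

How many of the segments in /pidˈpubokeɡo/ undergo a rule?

Segments that undergo a rule: /i/ → [ə] (rule 1); /o/ → [ə] (rule 1); /e/ → [ə] (rule 1); /o/ → [ə] (rule 1).
All other segments surface unchanged.

4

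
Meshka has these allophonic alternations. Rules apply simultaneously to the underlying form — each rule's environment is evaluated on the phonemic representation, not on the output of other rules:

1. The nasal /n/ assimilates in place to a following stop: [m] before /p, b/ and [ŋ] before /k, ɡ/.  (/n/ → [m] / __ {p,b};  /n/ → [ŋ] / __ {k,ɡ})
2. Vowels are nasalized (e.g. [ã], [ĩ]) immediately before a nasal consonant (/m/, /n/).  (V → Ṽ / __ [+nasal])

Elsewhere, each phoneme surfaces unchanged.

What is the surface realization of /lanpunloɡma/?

/l/ (word-initial) is unaffected → [l].
/a/ (between /l/ and /n/): before a nasal consonant, so rule 2 applies → [ã].
/n/ — between /a/ and /p/, before a labial or velar stop — surfaces as [m] (rule 1).
/p/ (between /n/ and /u/): no rule targets it → [p].
/u/ — between /p/ and /n/, before a nasal consonant — surfaces as [ũ] (rule 2).
/n/ — between /u/ and /l/; rule 1 does not apply here → [n].
/l/ stays [l].
/o/ (between /l/ and /ɡ/) fails the environment for rule 2, so it stays [o].
/ɡ/ — not in any rule's target class → [ɡ].
/m/ stays [m].
/a/ — word-final; rule 2 does not apply here → [a].

[lãmpũnloɡma]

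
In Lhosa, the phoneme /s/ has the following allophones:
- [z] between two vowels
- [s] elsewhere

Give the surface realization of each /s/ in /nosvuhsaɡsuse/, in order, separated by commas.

[s], [s], [s], [z]

Occurrence 1 (position 3): no conditioning environment matches → elsewhere allophone [s].
Occurrence 2 (position 7): no conditioning environment matches → elsewhere allophone [s].
Occurrence 3 (position 10): no conditioning environment matches → elsewhere allophone [s].
Occurrence 4 (position 12): between two vowels → [z].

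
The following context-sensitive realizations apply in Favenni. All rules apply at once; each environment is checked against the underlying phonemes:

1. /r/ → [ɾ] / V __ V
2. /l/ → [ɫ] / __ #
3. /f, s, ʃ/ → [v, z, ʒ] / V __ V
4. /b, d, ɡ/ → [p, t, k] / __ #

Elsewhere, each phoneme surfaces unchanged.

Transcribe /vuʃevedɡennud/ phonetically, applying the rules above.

/ʃ/ (between /u/ and /e/) occurs between two vowels → [ʒ] by rule 3.
/d/ (between /e/ and /ɡ/) is in the target of rule 4 but the environment (word-finally) is not met → [d].
/ɡ/ (between /d/ and /e/) fails the environment for rule 4, so it stays [ɡ].
/d/ (word-final): word-finally, so rule 4 applies → [t].

[vuʒevedɡennut]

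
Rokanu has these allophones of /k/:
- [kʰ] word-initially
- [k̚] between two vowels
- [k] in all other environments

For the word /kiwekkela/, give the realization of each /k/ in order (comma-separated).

Occurrence 1 (position 1): word-initially → [kʰ].
Occurrence 2 (position 5): no conditioning environment matches → elsewhere allophone [k].
Occurrence 3 (position 6): no conditioning environment matches → elsewhere allophone [k].

[kʰ], [k], [k]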